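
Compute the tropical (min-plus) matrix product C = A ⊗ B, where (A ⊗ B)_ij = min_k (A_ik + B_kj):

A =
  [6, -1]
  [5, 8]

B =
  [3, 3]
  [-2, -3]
A ⊗ B =
  [-3, -4]
  [6, 5]

Apply the min-plus product entry-by-entry:
  C[0][0] = min over k of (A[0][0] + B[0][0] = 6 + 3 = 9, A[0][1] + B[1][0] = -1 + -2 = -3) = -3 (attained at k = 1)
  C[0][1] = min over k of (A[0][0] + B[0][1] = 6 + 3 = 9, A[0][1] + B[1][1] = -1 + -3 = -4) = -4 (attained at k = 1)
  C[1][0] = min over k of (A[1][0] + B[0][0] = 5 + 3 = 8, A[1][1] + B[1][0] = 8 + -2 = 6) = 6 (attained at k = 1)
  C[1][1] = min over k of (A[1][0] + B[0][1] = 5 + 3 = 8, A[1][1] + B[1][1] = 8 + -3 = 5) = 5 (attained at k = 1)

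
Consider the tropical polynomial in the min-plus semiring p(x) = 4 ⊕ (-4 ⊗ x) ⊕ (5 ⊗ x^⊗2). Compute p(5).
p(5) = 1

A tropical monomial a ⊗ x^⊗i evaluates to a + i · x. Evaluating each term at x = 5:
  Term 0 contributes 4 + 0 · 5 = 4
  Term 1 contributes -4 + 1 · 5 = 1
  Term 2 contributes 5 + 2 · 5 = 15
p(5) = ⊕ of these = min[4, 1, 15] = 1.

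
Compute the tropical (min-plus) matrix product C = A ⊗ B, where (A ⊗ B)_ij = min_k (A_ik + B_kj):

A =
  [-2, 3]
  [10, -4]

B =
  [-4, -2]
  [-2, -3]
A ⊗ B =
  [-6, -4]
  [-6, -7]

Apply the min-plus product entry-by-entry:
  C[0][0] = min over k of (A[0][0] + B[0][0] = -2 + -4 = -6, A[0][1] + B[1][0] = 3 + -2 = 1) = -6 (attained at k = 0)
  C[0][1] = min over k of (A[0][0] + B[0][1] = -2 + -2 = -4, A[0][1] + B[1][1] = 3 + -3 = 0) = -4 (attained at k = 0)
  C[1][0] = min over k of (A[1][0] + B[0][0] = 10 + -4 = 6, A[1][1] + B[1][0] = -4 + -2 = -6) = -6 (attained at k = 1)
  C[1][1] = min over k of (A[1][0] + B[0][1] = 10 + -2 = 8, A[1][1] + B[1][1] = -4 + -3 = -7) = -7 (attained at k = 1)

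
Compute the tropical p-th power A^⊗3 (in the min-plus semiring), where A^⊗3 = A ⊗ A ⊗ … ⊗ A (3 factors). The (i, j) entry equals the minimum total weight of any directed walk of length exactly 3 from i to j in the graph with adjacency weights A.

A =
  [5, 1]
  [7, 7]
A^⊗3 =
  [13, 9]
  [15, 13]

Each entry (A^⊗3)_ij equals the minimum over all length-3 walks i = v_0 → v_1 → … → v_3 = j of Σ_t A[v_t][v_{t+1}]. For example, for (i, j) = (0, 1) we minimise over 4 possible intermediate vertex sequences; the minimum is 9, attained along the walk 0 → 1 → 0 → 1.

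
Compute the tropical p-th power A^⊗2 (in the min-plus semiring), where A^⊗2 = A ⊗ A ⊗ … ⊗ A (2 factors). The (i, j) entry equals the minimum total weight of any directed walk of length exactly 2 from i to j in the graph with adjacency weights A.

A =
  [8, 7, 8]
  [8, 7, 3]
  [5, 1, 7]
A^⊗2 =
  [13, 9, 10]
  [8, 4, 10]
  [9, 8, 4]

Each entry (A^⊗2)_ij equals the minimum over all length-2 walks i = v_0 → v_1 → … → v_2 = j of Σ_t A[v_t][v_{t+1}]. For example, for (i, j) = (0, 2) we minimise over 3 possible intermediate vertex sequences; the minimum is 10, attained along the walk 0 → 1 → 2.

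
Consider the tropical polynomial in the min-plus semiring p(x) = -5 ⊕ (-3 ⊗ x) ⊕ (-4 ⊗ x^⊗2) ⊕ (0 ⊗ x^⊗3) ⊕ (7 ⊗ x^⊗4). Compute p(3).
p(3) = -5

A tropical monomial a ⊗ x^⊗i evaluates to a + i · x. Evaluating each term at x = 3:
  Term 0 contributes -5 + 0 · 3 = -5
  Term 1 contributes -3 + 1 · 3 = 0
  Term 2 contributes -4 + 2 · 3 = 2
  Term 3 contributes 0 + 3 · 3 = 9
  Term 4 contributes 7 + 4 · 3 = 19
p(3) = ⊕ of these = min[-5, 0, 2, 9, 19] = -5.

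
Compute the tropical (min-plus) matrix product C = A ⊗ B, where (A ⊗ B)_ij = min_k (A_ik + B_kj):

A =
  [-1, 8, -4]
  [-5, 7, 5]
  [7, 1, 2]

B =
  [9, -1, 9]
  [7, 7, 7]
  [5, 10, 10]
A ⊗ B =
  [1, -2, 6]
  [4, -6, 4]
  [7, 6, 8]

Apply the min-plus product entry-by-entry:
  C[0][0] = min over k of (A[0][0] + B[0][0] = -1 + 9 = 8, A[0][1] + B[1][0] = 8 + 7 = 15, A[0][2] + B[2][0] = -4 + 5 = 1) = 1 (attained at k = 2)
  C[0][1] = min over k of (A[0][0] + B[0][1] = -1 + -1 = -2, A[0][1] + B[1][1] = 8 + 7 = 15, A[0][2] + B[2][1] = -4 + 10 = 6) = -2 (attained at k = 0)
  C[0][2] = min over k of (A[0][0] + B[0][2] = -1 + 9 = 8, A[0][1] + B[1][2] = 8 + 7 = 15, A[0][2] + B[2][2] = -4 + 10 = 6) = 6 (attained at k = 2)
  C[1][0] = min over k of (A[1][0] + B[0][0] = -5 + 9 = 4, A[1][1] + B[1][0] = 7 + 7 = 14, A[1][2] + B[2][0] = 5 + 5 = 10) = 4 (attained at k = 0)
  C[1][1] = min over k of (A[1][0] + B[0][1] = -5 + -1 = -6, A[1][1] + B[1][1] = 7 + 7 = 14, A[1][2] + B[2][1] = 5 + 10 = 15) = -6 (attained at k = 0)
  C[1][2] = min over k of (A[1][0] + B[0][2] = -5 + 9 = 4, A[1][1] + B[1][2] = 7 + 7 = 14, A[1][2] + B[2][2] = 5 + 10 = 15) = 4 (attained at k = 0)
  C[2][0] = min over k of (A[2][0] + B[0][0] = 7 + 9 = 16, A[2][1] + B[1][0] = 1 + 7 = 8, A[2][2] + B[2][0] = 2 + 5 = 7) = 7 (attained at k = 2)
  C[2][1] = min over k of (A[2][0] + B[0][1] = 7 + -1 = 6, A[2][1] + B[1][1] = 1 + 7 = 8, A[2][2] + B[2][1] = 2 + 10 = 12) = 6 (attained at k = 0)
  C[2][2] = min over k of (A[2][0] + B[0][2] = 7 + 9 = 16, A[2][1] + B[1][2] = 1 + 7 = 8, A[2][2] + B[2][2] = 2 + 10 = 12) = 8 (attained at k = 1)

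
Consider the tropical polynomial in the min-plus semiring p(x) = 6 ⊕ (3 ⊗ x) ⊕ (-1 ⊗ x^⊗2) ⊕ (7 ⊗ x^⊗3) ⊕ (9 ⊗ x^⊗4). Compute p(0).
p(0) = -1

A tropical monomial a ⊗ x^⊗i evaluates to a + i · x. Evaluating each term at x = 0:
  Term 0 contributes 6 + 0 · 0 = 6
  Term 1 contributes 3 + 1 · 0 = 3
  Term 2 contributes -1 + 2 · 0 = -1
  Term 3 contributes 7 + 3 · 0 = 7
  Term 4 contributes 9 + 4 · 0 = 9
p(0) = ⊕ of these = min[6, 3, -1, 7, 9] = -1.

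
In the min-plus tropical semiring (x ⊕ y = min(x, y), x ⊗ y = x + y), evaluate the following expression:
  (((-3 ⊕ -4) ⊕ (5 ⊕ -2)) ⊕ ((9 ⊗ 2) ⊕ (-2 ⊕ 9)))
(((-3 ⊕ -4) ⊕ (5 ⊕ -2)) ⊕ ((9 ⊗ 2) ⊕ (-2 ⊕ 9))) = -4

Expand innermost to outermost. Recall ⊕ takes the minimum of its arguments and ⊗ takes their sum. Working out the expression (((-3 ⊕ -4) ⊕ (5 ⊕ -2)) ⊕ ((9 ⊗ 2) ⊕ (-2 ⊕ 9))) gives -4.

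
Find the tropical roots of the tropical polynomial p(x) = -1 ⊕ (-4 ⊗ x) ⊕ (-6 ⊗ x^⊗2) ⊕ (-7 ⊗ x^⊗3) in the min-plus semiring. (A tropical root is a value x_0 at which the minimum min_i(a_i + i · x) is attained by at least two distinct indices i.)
Roots: {1, 2, 3}

Each tropical root is a break point of the lower envelope of the lines y = a_i + i · x (there are 4 lines, with slopes 0, 1, ..., 3). Only the lines that attain the minimum somewhere contribute to roots; other lines are dominated. Here the surviving (envelope) indices are i = 3, i = 2, i = 1, i = 0.
Intersections between consecutive envelope lines give the roots: for adjacent envelope indices i < j the intersection is x = (a_i − a_j) / (j − i). Reading off the sorted break points: {1, 2, 3}.
Verification: at each break x_0, at least two indices attain the minimum of min_i(a_i + i · x_0).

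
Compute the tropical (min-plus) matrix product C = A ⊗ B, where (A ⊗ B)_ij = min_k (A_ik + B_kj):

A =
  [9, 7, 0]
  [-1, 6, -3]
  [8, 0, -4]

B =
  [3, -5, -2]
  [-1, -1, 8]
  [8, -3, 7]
A ⊗ B =
  [6, -3, 7]
  [2, -6, -3]
  [-1, -7, 3]

Apply the min-plus product entry-by-entry:
  C[0][0] = min over k of (A[0][0] + B[0][0] = 9 + 3 = 12, A[0][1] + B[1][0] = 7 + -1 = 6, A[0][2] + B[2][0] = 0 + 8 = 8) = 6 (attained at k = 1)
  C[0][1] = min over k of (A[0][0] + B[0][1] = 9 + -5 = 4, A[0][1] + B[1][1] = 7 + -1 = 6, A[0][2] + B[2][1] = 0 + -3 = -3) = -3 (attained at k = 2)
  C[0][2] = min over k of (A[0][0] + B[0][2] = 9 + -2 = 7, A[0][1] + B[1][2] = 7 + 8 = 15, A[0][2] + B[2][2] = 0 + 7 = 7) = 7 (attained at k = 0)
  C[1][0] = min over k of (A[1][0] + B[0][0] = -1 + 3 = 2, A[1][1] + B[1][0] = 6 + -1 = 5, A[1][2] + B[2][0] = -3 + 8 = 5) = 2 (attained at k = 0)
  C[1][1] = min over k of (A[1][0] + B[0][1] = -1 + -5 = -6, A[1][1] + B[1][1] = 6 + -1 = 5, A[1][2] + B[2][1] = -3 + -3 = -6) = -6 (attained at k = 0)
  C[1][2] = min over k of (A[1][0] + B[0][2] = -1 + -2 = -3, A[1][1] + B[1][2] = 6 + 8 = 14, A[1][2] + B[2][2] = -3 + 7 = 4) = -3 (attained at k = 0)
  C[2][0] = min over k of (A[2][0] + B[0][0] = 8 + 3 = 11, A[2][1] + B[1][0] = 0 + -1 = -1, A[2][2] + B[2][0] = -4 + 8 = 4) = -1 (attained at k = 1)
  C[2][1] = min over k of (A[2][0] + B[0][1] = 8 + -5 = 3, A[2][1] + B[1][1] = 0 + -1 = -1, A[2][2] + B[2][1] = -4 + -3 = -7) = -7 (attained at k = 2)
  C[2][2] = min over k of (A[2][0] + B[0][2] = 8 + -2 = 6, A[2][1] + B[1][2] = 0 + 8 = 8, A[2][2] + B[2][2] = -4 + 7 = 3) = 3 (attained at k = 2)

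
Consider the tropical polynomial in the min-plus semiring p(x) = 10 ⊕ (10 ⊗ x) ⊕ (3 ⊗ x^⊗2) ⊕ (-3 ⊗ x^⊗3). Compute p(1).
p(1) = 0

A tropical monomial a ⊗ x^⊗i evaluates to a + i · x. Evaluating each term at x = 1:
  Term 0 contributes 10 + 0 · 1 = 10
  Term 1 contributes 10 + 1 · 1 = 11
  Term 2 contributes 3 + 2 · 1 = 5
  Term 3 contributes -3 + 3 · 1 = 0
p(1) = ⊕ of these = min[10, 11, 5, 0] = 0.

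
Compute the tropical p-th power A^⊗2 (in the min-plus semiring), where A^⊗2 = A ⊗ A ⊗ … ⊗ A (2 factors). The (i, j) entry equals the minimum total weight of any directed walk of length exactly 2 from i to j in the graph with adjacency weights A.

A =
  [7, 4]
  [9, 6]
A^⊗2 =
  [13, 10]
  [15, 12]

Each entry (A^⊗2)_ij equals the minimum over all length-2 walks i = v_0 → v_1 → … → v_2 = j of Σ_t A[v_t][v_{t+1}]. For example, for (i, j) = (0, 1) we minimise over 2 possible intermediate vertex sequences; the minimum is 10, attained along the walk 0 → 1 → 1.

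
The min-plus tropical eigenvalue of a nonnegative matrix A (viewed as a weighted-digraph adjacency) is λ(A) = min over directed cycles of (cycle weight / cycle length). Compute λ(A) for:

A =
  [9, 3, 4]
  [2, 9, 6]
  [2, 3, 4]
λ(A) = 5/2

Enumerate directed cycles and compute their means (weight / length). Sample:
  cycle 0 → 0: weight = 9, length = 1, mean = 9/1 ≈ 9.000
  cycle 1 → 1: weight = 9, length = 1, mean = 9/1 ≈ 9.000
  cycle 2 → 2: weight = 4, length = 1, mean = 4/1 ≈ 4.000
  cycle 0 → 1 → 0: weight = 5, length = 2, mean = 5/2 ≈ 2.500
  cycle 0 → 2 → 0: weight = 6, length = 2, mean = 6/2 ≈ 3.000
  cycle 1 → 0 → 1: weight = 5, length = 2, mean = 5/2 ≈ 2.500
Minimum mean = 2.500, attained e.g. along the cycle 0 → 1 → 0 with weight 5 and length 2. So λ(A) = 5/2 = 5/2.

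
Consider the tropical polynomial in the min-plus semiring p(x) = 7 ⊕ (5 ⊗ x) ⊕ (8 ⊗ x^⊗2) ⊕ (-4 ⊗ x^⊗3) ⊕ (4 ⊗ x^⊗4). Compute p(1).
p(1) = -1

A tropical monomial a ⊗ x^⊗i evaluates to a + i · x. Evaluating each term at x = 1:
  Term 0 contributes 7 + 0 · 1 = 7
  Term 1 contributes 5 + 1 · 1 = 6
  Term 2 contributes 8 + 2 · 1 = 10
  Term 3 contributes -4 + 3 · 1 = -1
  Term 4 contributes 4 + 4 · 1 = 8
p(1) = ⊕ of these = min[7, 6, 10, -1, 8] = -1.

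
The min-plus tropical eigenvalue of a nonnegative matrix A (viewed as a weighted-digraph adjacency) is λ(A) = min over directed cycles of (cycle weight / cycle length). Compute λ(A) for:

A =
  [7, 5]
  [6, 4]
λ(A) = 4

Enumerate directed cycles and compute their means (weight / length). Sample:
  cycle 0 → 0: weight = 7, length = 1, mean = 7/1 ≈ 7.000
  cycle 1 → 1: weight = 4, length = 1, mean = 4/1 ≈ 4.000
  cycle 0 → 1 → 0: weight = 11, length = 2, mean = 11/2 ≈ 5.500
  cycle 1 → 0 → 1: weight = 11, length = 2, mean = 11/2 ≈ 5.500
Minimum mean = 4.000, attained e.g. along the cycle 1 → 1 with weight 4 and length 1. So λ(A) = 4/1 = 4.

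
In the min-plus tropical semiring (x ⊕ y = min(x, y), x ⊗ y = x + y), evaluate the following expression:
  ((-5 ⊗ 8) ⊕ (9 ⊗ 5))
((-5 ⊗ 8) ⊕ (9 ⊗ 5)) = 3

Expand innermost to outermost. Recall ⊕ takes the minimum of its arguments and ⊗ takes their sum. Working out the expression ((-5 ⊗ 8) ⊕ (9 ⊗ 5)) gives 3.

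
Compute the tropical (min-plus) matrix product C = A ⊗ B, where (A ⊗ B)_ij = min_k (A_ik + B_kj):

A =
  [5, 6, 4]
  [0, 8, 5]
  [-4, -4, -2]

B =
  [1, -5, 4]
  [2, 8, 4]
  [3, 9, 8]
A ⊗ B =
  [6, 0, 9]
  [1, -5, 4]
  [-3, -9, 0]

Apply the min-plus product entry-by-entry:
  C[0][0] = min over k of (A[0][0] + B[0][0] = 5 + 1 = 6, A[0][1] + B[1][0] = 6 + 2 = 8, A[0][2] + B[2][0] = 4 + 3 = 7) = 6 (attained at k = 0)
  C[0][1] = min over k of (A[0][0] + B[0][1] = 5 + -5 = 0, A[0][1] + B[1][1] = 6 + 8 = 14, A[0][2] + B[2][1] = 4 + 9 = 13) = 0 (attained at k = 0)
  C[0][2] = min over k of (A[0][0] + B[0][2] = 5 + 4 = 9, A[0][1] + B[1][2] = 6 + 4 = 10, A[0][2] + B[2][2] = 4 + 8 = 12) = 9 (attained at k = 0)
  C[1][0] = min over k of (A[1][0] + B[0][0] = 0 + 1 = 1, A[1][1] + B[1][0] = 8 + 2 = 10, A[1][2] + B[2][0] = 5 + 3 = 8) = 1 (attained at k = 0)
  C[1][1] = min over k of (A[1][0] + B[0][1] = 0 + -5 = -5, A[1][1] + B[1][1] = 8 + 8 = 16, A[1][2] + B[2][1] = 5 + 9 = 14) = -5 (attained at k = 0)
  C[1][2] = min over k of (A[1][0] + B[0][2] = 0 + 4 = 4, A[1][1] + B[1][2] = 8 + 4 = 12, A[1][2] + B[2][2] = 5 + 8 = 13) = 4 (attained at k = 0)
  C[2][0] = min over k of (A[2][0] + B[0][0] = -4 + 1 = -3, A[2][1] + B[1][0] = -4 + 2 = -2, A[2][2] + B[2][0] = -2 + 3 = 1) = -3 (attained at k = 0)
  C[2][1] = min over k of (A[2][0] + B[0][1] = -4 + -5 = -9, A[2][1] + B[1][1] = -4 + 8 = 4, A[2][2] + B[2][1] = -2 + 9 = 7) = -9 (attained at k = 0)
  C[2][2] = min over k of (A[2][0] + B[0][2] = -4 + 4 = 0, A[2][1] + B[1][2] = -4 + 4 = 0, A[2][2] + B[2][2] = -2 + 8 = 6) = 0 (attained at k = 0)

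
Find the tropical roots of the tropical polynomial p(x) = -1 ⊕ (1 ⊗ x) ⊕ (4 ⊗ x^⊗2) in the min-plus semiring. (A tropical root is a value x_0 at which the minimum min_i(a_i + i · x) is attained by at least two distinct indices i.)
Roots: {-3, -2}

Each tropical root is a break point of the lower envelope of the lines y = a_i + i · x (there are 3 lines, with slopes 0, 1, ..., 2). Only the lines that attain the minimum somewhere contribute to roots; other lines are dominated. Here the surviving (envelope) indices are i = 2, i = 1, i = 0.
Intersections between consecutive envelope lines give the roots: for adjacent envelope indices i < j the intersection is x = (a_i − a_j) / (j − i). Reading off the sorted break points: {-3, -2}.
Verification: at each break x_0, at least two indices attain the minimum of min_i(a_i + i · x_0).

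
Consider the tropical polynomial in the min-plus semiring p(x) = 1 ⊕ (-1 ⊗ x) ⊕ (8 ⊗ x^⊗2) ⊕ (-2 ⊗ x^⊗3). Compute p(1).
p(1) = 0

A tropical monomial a ⊗ x^⊗i evaluates to a + i · x. Evaluating each term at x = 1:
  Term 0 contributes 1 + 0 · 1 = 1
  Term 1 contributes -1 + 1 · 1 = 0
  Term 2 contributes 8 + 2 · 1 = 10
  Term 3 contributes -2 + 3 · 1 = 1
p(1) = ⊕ of these = min[1, 0, 10, 1] = 0.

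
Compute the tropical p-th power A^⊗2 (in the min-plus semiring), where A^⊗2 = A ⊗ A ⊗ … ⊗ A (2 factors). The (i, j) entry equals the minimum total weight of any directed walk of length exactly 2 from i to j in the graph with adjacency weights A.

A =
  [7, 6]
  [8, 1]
A^⊗2 =
  [14, 7]
  [9, 2]

Each entry (A^⊗2)_ij equals the minimum over all length-2 walks i = v_0 → v_1 → … → v_2 = j of Σ_t A[v_t][v_{t+1}]. For example, for (i, j) = (0, 1) we minimise over 2 possible intermediate vertex sequences; the minimum is 7, attained along the walk 0 → 1 → 1.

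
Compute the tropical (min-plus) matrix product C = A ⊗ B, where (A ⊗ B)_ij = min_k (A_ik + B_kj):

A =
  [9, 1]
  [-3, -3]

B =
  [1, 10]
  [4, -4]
A ⊗ B =
  [5, -3]
  [-2, -7]

Apply the min-plus product entry-by-entry:
  C[0][0] = min over k of (A[0][0] + B[0][0] = 9 + 1 = 10, A[0][1] + B[1][0] = 1 + 4 = 5) = 5 (attained at k = 1)
  C[0][1] = min over k of (A[0][0] + B[0][1] = 9 + 10 = 19, A[0][1] + B[1][1] = 1 + -4 = -3) = -3 (attained at k = 1)
  C[1][0] = min over k of (A[1][0] + B[0][0] = -3 + 1 = -2, A[1][1] + B[1][0] = -3 + 4 = 1) = -2 (attained at k = 0)
  C[1][1] = min over k of (A[1][0] + B[0][1] = -3 + 10 = 7, A[1][1] + B[1][1] = -3 + -4 = -7) = -7 (attained at k = 1)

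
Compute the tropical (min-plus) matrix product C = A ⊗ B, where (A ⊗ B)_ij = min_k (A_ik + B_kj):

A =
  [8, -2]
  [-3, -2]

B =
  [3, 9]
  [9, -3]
A ⊗ B =
  [7, -5]
  [0, -5]

Apply the min-plus product entry-by-entry:
  C[0][0] = min over k of (A[0][0] + B[0][0] = 8 + 3 = 11, A[0][1] + B[1][0] = -2 + 9 = 7) = 7 (attained at k = 1)
  C[0][1] = min over k of (A[0][0] + B[0][1] = 8 + 9 = 17, A[0][1] + B[1][1] = -2 + -3 = -5) = -5 (attained at k = 1)
  C[1][0] = min over k of (A[1][0] + B[0][0] = -3 + 3 = 0, A[1][1] + B[1][0] = -2 + 9 = 7) = 0 (attained at k = 0)
  C[1][1] = min over k of (A[1][0] + B[0][1] = -3 + 9 = 6, A[1][1] + B[1][1] = -2 + -3 = -5) = -5 (attained at k = 1)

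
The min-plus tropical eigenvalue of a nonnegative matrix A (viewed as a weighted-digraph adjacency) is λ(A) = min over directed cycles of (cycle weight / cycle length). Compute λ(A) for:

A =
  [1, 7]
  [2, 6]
λ(A) = 1

Enumerate directed cycles and compute their means (weight / length). Sample:
  cycle 0 → 0: weight = 1, length = 1, mean = 1/1 ≈ 1.000
  cycle 1 → 1: weight = 6, length = 1, mean = 6/1 ≈ 6.000
  cycle 0 → 1 → 0: weight = 9, length = 2, mean = 9/2 ≈ 4.500
  cycle 1 → 0 → 1: weight = 9, length = 2, mean = 9/2 ≈ 4.500
Minimum mean = 1.000, attained e.g. along the cycle 0 → 0 with weight 1 and length 1. So λ(A) = 1/1 = 1.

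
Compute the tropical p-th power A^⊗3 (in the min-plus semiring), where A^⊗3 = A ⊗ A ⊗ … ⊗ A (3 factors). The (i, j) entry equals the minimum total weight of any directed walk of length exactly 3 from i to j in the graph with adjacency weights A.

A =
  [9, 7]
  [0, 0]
A^⊗3 =
  [7, 7]
  [0, 0]

Each entry (A^⊗3)_ij equals the minimum over all length-3 walks i = v_0 → v_1 → … → v_3 = j of Σ_t A[v_t][v_{t+1}]. For example, for (i, j) = (0, 1) we minimise over 4 possible intermediate vertex sequences; the minimum is 7, attained along the walk 0 → 1 → 1 → 1.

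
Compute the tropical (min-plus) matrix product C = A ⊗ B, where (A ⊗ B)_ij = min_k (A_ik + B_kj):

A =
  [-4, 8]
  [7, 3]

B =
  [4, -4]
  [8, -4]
A ⊗ B =
  [0, -8]
  [11, -1]

Apply the min-plus product entry-by-entry:
  C[0][0] = min over k of (A[0][0] + B[0][0] = -4 + 4 = 0, A[0][1] + B[1][0] = 8 + 8 = 16) = 0 (attained at k = 0)
  C[0][1] = min over k of (A[0][0] + B[0][1] = -4 + -4 = -8, A[0][1] + B[1][1] = 8 + -4 = 4) = -8 (attained at k = 0)
  C[1][0] = min over k of (A[1][0] + B[0][0] = 7 + 4 = 11, A[1][1] + B[1][0] = 3 + 8 = 11) = 11 (attained at k = 0)
  C[1][1] = min over k of (A[1][0] + B[0][1] = 7 + -4 = 3, A[1][1] + B[1][1] = 3 + -4 = -1) = -1 (attained at k = 1)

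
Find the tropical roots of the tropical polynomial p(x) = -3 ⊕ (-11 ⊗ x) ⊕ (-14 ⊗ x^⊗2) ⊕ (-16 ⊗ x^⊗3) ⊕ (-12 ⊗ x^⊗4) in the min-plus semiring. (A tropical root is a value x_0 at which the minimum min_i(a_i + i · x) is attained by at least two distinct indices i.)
Roots: {-4, 2, 3, 8}

Each tropical root is a break point of the lower envelope of the lines y = a_i + i · x (there are 5 lines, with slopes 0, 1, ..., 4). Only the lines that attain the minimum somewhere contribute to roots; other lines are dominated. Here the surviving (envelope) indices are i = 4, i = 3, i = 2, i = 1, i = 0.
Intersections between consecutive envelope lines give the roots: for adjacent envelope indices i < j the intersection is x = (a_i − a_j) / (j − i). Reading off the sorted break points: {-4, 2, 3, 8}.
Verification: at each break x_0, at least two indices attain the minimum of min_i(a_i + i · x_0).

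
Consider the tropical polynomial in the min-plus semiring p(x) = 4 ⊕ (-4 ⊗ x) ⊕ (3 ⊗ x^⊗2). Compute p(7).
p(7) = 3

A tropical monomial a ⊗ x^⊗i evaluates to a + i · x. Evaluating each term at x = 7:
  Term 0 contributes 4 + 0 · 7 = 4
  Term 1 contributes -4 + 1 · 7 = 3
  Term 2 contributes 3 + 2 · 7 = 17
p(7) = ⊕ of these = min[4, 3, 17] = 3.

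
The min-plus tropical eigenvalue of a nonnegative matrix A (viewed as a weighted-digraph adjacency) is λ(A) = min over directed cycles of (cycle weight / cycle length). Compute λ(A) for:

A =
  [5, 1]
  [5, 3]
λ(A) = 3

Enumerate directed cycles and compute their means (weight / length). Sample:
  cycle 0 → 0: weight = 5, length = 1, mean = 5/1 ≈ 5.000
  cycle 1 → 1: weight = 3, length = 1, mean = 3/1 ≈ 3.000
  cycle 0 → 1 → 0: weight = 6, length = 2, mean = 6/2 ≈ 3.000
  cycle 1 → 0 → 1: weight = 6, length = 2, mean = 6/2 ≈ 3.000
Minimum mean = 3.000, attained e.g. along the cycle 1 → 1 with weight 3 and length 1. So λ(A) = 3/1 = 3.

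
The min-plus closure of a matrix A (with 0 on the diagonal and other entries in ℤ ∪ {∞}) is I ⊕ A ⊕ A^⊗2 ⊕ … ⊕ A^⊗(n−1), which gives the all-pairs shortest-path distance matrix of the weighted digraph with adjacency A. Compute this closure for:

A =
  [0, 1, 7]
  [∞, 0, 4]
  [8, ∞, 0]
Closure =
  [0, 1, 5]
  [12, 0, 4]
  [8, 9, 0]

This is the Floyd-Warshall all-pairs shortest-path computation. For each intermediate vertex k = 0, 1, …, 2, update dist[i][j] ← min(dist[i][j], dist[i][k] + dist[k][j]). The final matrix gives, for each (i, j), the minimum total weight of any directed path from i to j (possibly empty when i = j).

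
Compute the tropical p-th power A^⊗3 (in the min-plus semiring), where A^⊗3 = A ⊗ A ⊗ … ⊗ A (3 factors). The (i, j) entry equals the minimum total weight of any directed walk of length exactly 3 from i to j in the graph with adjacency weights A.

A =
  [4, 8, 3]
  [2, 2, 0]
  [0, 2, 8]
A^⊗3 =
  [7, 7, 5]
  [2, 4, 2]
  [2, 4, 4]

Each entry (A^⊗3)_ij equals the minimum over all length-3 walks i = v_0 → v_1 → … → v_3 = j of Σ_t A[v_t][v_{t+1}]. For example, for (i, j) = (0, 2) we minimise over 9 possible intermediate vertex sequences; the minimum is 5, attained along the walk 0 → 2 → 1 → 2.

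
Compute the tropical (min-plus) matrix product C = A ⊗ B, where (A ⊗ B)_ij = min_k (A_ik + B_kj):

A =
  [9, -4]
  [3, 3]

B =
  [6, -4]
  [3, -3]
A ⊗ B =
  [-1, -7]
  [6, -1]

Apply the min-plus product entry-by-entry:
  C[0][0] = min over k of (A[0][0] + B[0][0] = 9 + 6 = 15, A[0][1] + B[1][0] = -4 + 3 = -1) = -1 (attained at k = 1)
  C[0][1] = min over k of (A[0][0] + B[0][1] = 9 + -4 = 5, A[0][1] + B[1][1] = -4 + -3 = -7) = -7 (attained at k = 1)
  C[1][0] = min over k of (A[1][0] + B[0][0] = 3 + 6 = 9, A[1][1] + B[1][0] = 3 + 3 = 6) = 6 (attained at k = 1)
  C[1][1] = min over k of (A[1][0] + B[0][1] = 3 + -4 = -1, A[1][1] + B[1][1] = 3 + -3 = 0) = -1 (attained at k = 0)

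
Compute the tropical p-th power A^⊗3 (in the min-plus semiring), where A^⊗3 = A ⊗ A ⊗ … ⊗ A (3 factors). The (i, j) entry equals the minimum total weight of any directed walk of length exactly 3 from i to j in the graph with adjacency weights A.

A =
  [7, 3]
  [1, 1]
A^⊗3 =
  [5, 5]
  [3, 3]

Each entry (A^⊗3)_ij equals the minimum over all length-3 walks i = v_0 → v_1 → … → v_3 = j of Σ_t A[v_t][v_{t+1}]. For example, for (i, j) = (0, 1) we minimise over 4 possible intermediate vertex sequences; the minimum is 5, attained along the walk 0 → 1 → 1 → 1.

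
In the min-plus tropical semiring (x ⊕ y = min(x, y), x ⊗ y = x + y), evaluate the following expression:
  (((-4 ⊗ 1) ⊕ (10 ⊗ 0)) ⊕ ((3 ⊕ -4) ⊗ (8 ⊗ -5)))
(((-4 ⊗ 1) ⊕ (10 ⊗ 0)) ⊕ ((3 ⊕ -4) ⊗ (8 ⊗ -5))) = -3

Expand innermost to outermost. Recall ⊕ takes the minimum of its arguments and ⊗ takes their sum. Working out the expression (((-4 ⊗ 1) ⊕ (10 ⊗ 0)) ⊕ ((3 ⊕ -4) ⊗ (8 ⊗ -5))) gives -3.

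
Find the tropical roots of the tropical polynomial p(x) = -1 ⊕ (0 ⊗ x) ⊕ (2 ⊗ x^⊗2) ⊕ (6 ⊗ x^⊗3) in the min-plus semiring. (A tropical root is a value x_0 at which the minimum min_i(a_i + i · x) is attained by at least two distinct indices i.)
Roots: {-4, -2, -1}

Each tropical root is a break point of the lower envelope of the lines y = a_i + i · x (there are 4 lines, with slopes 0, 1, ..., 3). Only the lines that attain the minimum somewhere contribute to roots; other lines are dominated. Here the surviving (envelope) indices are i = 3, i = 2, i = 1, i = 0.
Intersections between consecutive envelope lines give the roots: for adjacent envelope indices i < j the intersection is x = (a_i − a_j) / (j − i). Reading off the sorted break points: {-4, -2, -1}.
Verification: at each break x_0, at least two indices attain the minimum of min_i(a_i + i · x_0).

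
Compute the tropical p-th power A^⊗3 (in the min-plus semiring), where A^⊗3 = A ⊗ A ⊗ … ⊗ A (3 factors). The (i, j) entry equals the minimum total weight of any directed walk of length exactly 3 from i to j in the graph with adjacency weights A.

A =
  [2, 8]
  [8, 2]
A^⊗3 =
  [6, 12]
  [12, 6]

Each entry (A^⊗3)_ij equals the minimum over all length-3 walks i = v_0 → v_1 → … → v_3 = j of Σ_t A[v_t][v_{t+1}]. For example, for (i, j) = (0, 1) we minimise over 4 possible intermediate vertex sequences; the minimum is 12, attained along the walk 0 → 0 → 0 → 1.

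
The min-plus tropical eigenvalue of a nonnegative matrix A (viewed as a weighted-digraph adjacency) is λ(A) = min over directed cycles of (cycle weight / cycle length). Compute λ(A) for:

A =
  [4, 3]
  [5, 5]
λ(A) = 4

Enumerate directed cycles and compute their means (weight / length). Sample:
  cycle 0 → 0: weight = 4, length = 1, mean = 4/1 ≈ 4.000
  cycle 1 → 1: weight = 5, length = 1, mean = 5/1 ≈ 5.000
  cycle 0 → 1 → 0: weight = 8, length = 2, mean = 8/2 ≈ 4.000
  cycle 1 → 0 → 1: weight = 8, length = 2, mean = 8/2 ≈ 4.000
Minimum mean = 4.000, attained e.g. along the cycle 0 → 0 with weight 4 and length 1. So λ(A) = 4/1 = 4.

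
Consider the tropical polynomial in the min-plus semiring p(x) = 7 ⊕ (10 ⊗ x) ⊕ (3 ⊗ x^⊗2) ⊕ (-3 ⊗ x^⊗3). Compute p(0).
p(0) = -3

A tropical monomial a ⊗ x^⊗i evaluates to a + i · x. Evaluating each term at x = 0:
  Term 0 contributes 7 + 0 · 0 = 7
  Term 1 contributes 10 + 1 · 0 = 10
  Term 2 contributes 3 + 2 · 0 = 3
  Term 3 contributes -3 + 3 · 0 = -3
p(0) = ⊕ of these = min[7, 10, 3, -3] = -3.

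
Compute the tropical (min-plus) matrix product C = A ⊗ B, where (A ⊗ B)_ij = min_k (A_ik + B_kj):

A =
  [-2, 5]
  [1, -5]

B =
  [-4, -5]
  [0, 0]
A ⊗ B =
  [-6, -7]
  [-5, -5]

Apply the min-plus product entry-by-entry:
  C[0][0] = min over k of (A[0][0] + B[0][0] = -2 + -4 = -6, A[0][1] + B[1][0] = 5 + 0 = 5) = -6 (attained at k = 0)
  C[0][1] = min over k of (A[0][0] + B[0][1] = -2 + -5 = -7, A[0][1] + B[1][1] = 5 + 0 = 5) = -7 (attained at k = 0)
  C[1][0] = min over k of (A[1][0] + B[0][0] = 1 + -4 = -3, A[1][1] + B[1][0] = -5 + 0 = -5) = -5 (attained at k = 1)
  C[1][1] = min over k of (A[1][0] + B[0][1] = 1 + -5 = -4, A[1][1] + B[1][1] = -5 + 0 = -5) = -5 (attained at k = 1)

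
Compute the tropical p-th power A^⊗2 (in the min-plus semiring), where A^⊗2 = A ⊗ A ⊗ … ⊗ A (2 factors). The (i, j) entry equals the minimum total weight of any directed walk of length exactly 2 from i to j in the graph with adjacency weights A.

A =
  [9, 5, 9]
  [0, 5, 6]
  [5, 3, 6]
A^⊗2 =
  [5, 10, 11]
  [5, 5, 9]
  [3, 8, 9]

Each entry (A^⊗2)_ij equals the minimum over all length-2 walks i = v_0 → v_1 → … → v_2 = j of Σ_t A[v_t][v_{t+1}]. For example, for (i, j) = (0, 2) we minimise over 3 possible intermediate vertex sequences; the minimum is 11, attained along the walk 0 → 1 → 2.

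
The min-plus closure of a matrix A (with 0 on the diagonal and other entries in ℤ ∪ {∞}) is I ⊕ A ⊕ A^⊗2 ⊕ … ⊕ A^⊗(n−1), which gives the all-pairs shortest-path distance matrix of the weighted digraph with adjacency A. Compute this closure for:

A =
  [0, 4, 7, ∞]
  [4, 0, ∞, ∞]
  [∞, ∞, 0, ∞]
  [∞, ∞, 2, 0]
Closure =
  [0, 4, 7, ∞]
  [4, 0, 11, ∞]
  [∞, ∞, 0, ∞]
  [∞, ∞, 2, 0]

This is the Floyd-Warshall all-pairs shortest-path computation. For each intermediate vertex k = 0, 1, …, 3, update dist[i][j] ← min(dist[i][j], dist[i][k] + dist[k][j]). The final matrix gives, for each (i, j), the minimum total weight of any directed path from i to j (possibly empty when i = j).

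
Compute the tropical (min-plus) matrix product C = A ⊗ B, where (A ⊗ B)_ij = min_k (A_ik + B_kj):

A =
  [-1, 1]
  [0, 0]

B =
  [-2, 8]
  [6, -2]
A ⊗ B =
  [-3, -1]
  [-2, -2]

Apply the min-plus product entry-by-entry:
  C[0][0] = min over k of (A[0][0] + B[0][0] = -1 + -2 = -3, A[0][1] + B[1][0] = 1 + 6 = 7) = -3 (attained at k = 0)
  C[0][1] = min over k of (A[0][0] + B[0][1] = -1 + 8 = 7, A[0][1] + B[1][1] = 1 + -2 = -1) = -1 (attained at k = 1)
  C[1][0] = min over k of (A[1][0] + B[0][0] = 0 + -2 = -2, A[1][1] + B[1][0] = 0 + 6 = 6) = -2 (attained at k = 0)
  C[1][1] = min over k of (A[1][0] + B[0][1] = 0 + 8 = 8, A[1][1] + B[1][1] = 0 + -2 = -2) = -2 (attained at k = 1)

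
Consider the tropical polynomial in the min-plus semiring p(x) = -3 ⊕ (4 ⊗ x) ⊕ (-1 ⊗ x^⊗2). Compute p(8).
p(8) = -3

A tropical monomial a ⊗ x^⊗i evaluates to a + i · x. Evaluating each term at x = 8:
  Term 0 contributes -3 + 0 · 8 = -3
  Term 1 contributes 4 + 1 · 8 = 12
  Term 2 contributes -1 + 2 · 8 = 15
p(8) = ⊕ of these = min[-3, 12, 15] = -3.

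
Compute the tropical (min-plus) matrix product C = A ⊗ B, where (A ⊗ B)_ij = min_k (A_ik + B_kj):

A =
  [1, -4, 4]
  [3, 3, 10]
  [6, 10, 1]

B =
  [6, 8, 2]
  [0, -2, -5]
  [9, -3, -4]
A ⊗ B =
  [-4, -6, -9]
  [3, 1, -2]
  [10, -2, -3]

Apply the min-plus product entry-by-entry:
  C[0][0] = min over k of (A[0][0] + B[0][0] = 1 + 6 = 7, A[0][1] + B[1][0] = -4 + 0 = -4, A[0][2] + B[2][0] = 4 + 9 = 13) = -4 (attained at k = 1)
  C[0][1] = min over k of (A[0][0] + B[0][1] = 1 + 8 = 9, A[0][1] + B[1][1] = -4 + -2 = -6, A[0][2] + B[2][1] = 4 + -3 = 1) = -6 (attained at k = 1)
  C[0][2] = min over k of (A[0][0] + B[0][2] = 1 + 2 = 3, A[0][1] + B[1][2] = -4 + -5 = -9, A[0][2] + B[2][2] = 4 + -4 = 0) = -9 (attained at k = 1)
  C[1][0] = min over k of (A[1][0] + B[0][0] = 3 + 6 = 9, A[1][1] + B[1][0] = 3 + 0 = 3, A[1][2] + B[2][0] = 10 + 9 = 19) = 3 (attained at k = 1)
  C[1][1] = min over k of (A[1][0] + B[0][1] = 3 + 8 = 11, A[1][1] + B[1][1] = 3 + -2 = 1, A[1][2] + B[2][1] = 10 + -3 = 7) = 1 (attained at k = 1)
  C[1][2] = min over k of (A[1][0] + B[0][2] = 3 + 2 = 5, A[1][1] + B[1][2] = 3 + -5 = -2, A[1][2] + B[2][2] = 10 + -4 = 6) = -2 (attained at k = 1)
  C[2][0] = min over k of (A[2][0] + B[0][0] = 6 + 6 = 12, A[2][1] + B[1][0] = 10 + 0 = 10, A[2][2] + B[2][0] = 1 + 9 = 10) = 10 (attained at k = 1)
  C[2][1] = min over k of (A[2][0] + B[0][1] = 6 + 8 = 14, A[2][1] + B[1][1] = 10 + -2 = 8, A[2][2] + B[2][1] = 1 + -3 = -2) = -2 (attained at k = 2)
  C[2][2] = min over k of (A[2][0] + B[0][2] = 6 + 2 = 8, A[2][1] + B[1][2] = 10 + -5 = 5, A[2][2] + B[2][2] = 1 + -4 = -3) = -3 (attained at k = 2)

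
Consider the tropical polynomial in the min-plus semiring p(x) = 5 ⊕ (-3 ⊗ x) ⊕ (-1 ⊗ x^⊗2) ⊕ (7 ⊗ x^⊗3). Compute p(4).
p(4) = 1

A tropical monomial a ⊗ x^⊗i evaluates to a + i · x. Evaluating each term at x = 4:
  Term 0 contributes 5 + 0 · 4 = 5
  Term 1 contributes -3 + 1 · 4 = 1
  Term 2 contributes -1 + 2 · 4 = 7
  Term 3 contributes 7 + 3 · 4 = 19
p(4) = ⊕ of these = min[5, 1, 7, 19] = 1.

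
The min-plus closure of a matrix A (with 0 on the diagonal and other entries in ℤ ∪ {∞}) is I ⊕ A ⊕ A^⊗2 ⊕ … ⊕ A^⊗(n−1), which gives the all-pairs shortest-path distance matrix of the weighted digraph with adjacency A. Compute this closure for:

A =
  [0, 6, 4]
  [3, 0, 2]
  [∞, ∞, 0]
Closure =
  [0, 6, 4]
  [3, 0, 2]
  [∞, ∞, 0]

This is the Floyd-Warshall all-pairs shortest-path computation. For each intermediate vertex k = 0, 1, …, 2, update dist[i][j] ← min(dist[i][j], dist[i][k] + dist[k][j]). The final matrix gives, for each (i, j), the minimum total weight of any directed path from i to j (possibly empty when i = j).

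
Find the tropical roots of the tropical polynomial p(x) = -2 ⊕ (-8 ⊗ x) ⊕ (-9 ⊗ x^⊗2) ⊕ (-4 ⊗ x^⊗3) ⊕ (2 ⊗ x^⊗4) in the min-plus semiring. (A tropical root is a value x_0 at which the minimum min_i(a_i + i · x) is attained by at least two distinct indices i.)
Roots: {-6, -5, 1, 6}

Each tropical root is a break point of the lower envelope of the lines y = a_i + i · x (there are 5 lines, with slopes 0, 1, ..., 4). Only the lines that attain the minimum somewhere contribute to roots; other lines are dominated. Here the surviving (envelope) indices are i = 4, i = 3, i = 2, i = 1, i = 0.
Intersections between consecutive envelope lines give the roots: for adjacent envelope indices i < j the intersection is x = (a_i − a_j) / (j − i). Reading off the sorted break points: {-6, -5, 1, 6}.
Verification: at each break x_0, at least two indices attain the minimum of min_i(a_i + i · x_0).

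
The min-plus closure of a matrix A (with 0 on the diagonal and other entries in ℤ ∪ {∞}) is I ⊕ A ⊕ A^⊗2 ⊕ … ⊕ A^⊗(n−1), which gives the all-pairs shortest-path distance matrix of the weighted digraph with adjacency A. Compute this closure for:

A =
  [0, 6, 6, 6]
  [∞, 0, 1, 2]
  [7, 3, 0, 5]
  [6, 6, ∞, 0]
Closure =
  [0, 6, 6, 6]
  [8, 0, 1, 2]
  [7, 3, 0, 5]
  [6, 6, 7, 0]

This is the Floyd-Warshall all-pairs shortest-path computation. For each intermediate vertex k = 0, 1, …, 3, update dist[i][j] ← min(dist[i][j], dist[i][k] + dist[k][j]). The final matrix gives, for each (i, j), the minimum total weight of any directed path from i to j (possibly empty when i = j).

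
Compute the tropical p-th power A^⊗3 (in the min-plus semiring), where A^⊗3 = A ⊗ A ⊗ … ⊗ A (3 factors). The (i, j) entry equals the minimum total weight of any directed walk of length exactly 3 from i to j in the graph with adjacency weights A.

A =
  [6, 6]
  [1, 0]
A^⊗3 =
  [7, 6]
  [1, 0]

Each entry (A^⊗3)_ij equals the minimum over all length-3 walks i = v_0 → v_1 → … → v_3 = j of Σ_t A[v_t][v_{t+1}]. For example, for (i, j) = (0, 1) we minimise over 4 possible intermediate vertex sequences; the minimum is 6, attained along the walk 0 → 1 → 1 → 1.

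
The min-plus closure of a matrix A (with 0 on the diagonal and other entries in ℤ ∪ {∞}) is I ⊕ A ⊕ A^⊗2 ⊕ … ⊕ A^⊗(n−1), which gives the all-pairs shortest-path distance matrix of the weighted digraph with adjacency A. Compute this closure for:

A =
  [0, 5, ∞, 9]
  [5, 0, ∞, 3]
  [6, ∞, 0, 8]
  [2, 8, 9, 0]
Closure =
  [0, 5, 17, 8]
  [5, 0, 12, 3]
  [6, 11, 0, 8]
  [2, 7, 9, 0]

This is the Floyd-Warshall all-pairs shortest-path computation. For each intermediate vertex k = 0, 1, …, 3, update dist[i][j] ← min(dist[i][j], dist[i][k] + dist[k][j]). The final matrix gives, for each (i, j), the minimum total weight of any directed path from i to j (possibly empty when i = j).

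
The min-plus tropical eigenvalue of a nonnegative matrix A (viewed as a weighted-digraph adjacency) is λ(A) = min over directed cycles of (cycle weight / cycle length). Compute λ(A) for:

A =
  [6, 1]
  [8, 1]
λ(A) = 1

Enumerate directed cycles and compute their means (weight / length). Sample:
  cycle 0 → 0: weight = 6, length = 1, mean = 6/1 ≈ 6.000
  cycle 1 → 1: weight = 1, length = 1, mean = 1/1 ≈ 1.000
  cycle 0 → 1 → 0: weight = 9, length = 2, mean = 9/2 ≈ 4.500
  cycle 1 → 0 → 1: weight = 9, length = 2, mean = 9/2 ≈ 4.500
Minimum mean = 1.000, attained e.g. along the cycle 1 → 1 with weight 1 and length 1. So λ(A) = 1/1 = 1.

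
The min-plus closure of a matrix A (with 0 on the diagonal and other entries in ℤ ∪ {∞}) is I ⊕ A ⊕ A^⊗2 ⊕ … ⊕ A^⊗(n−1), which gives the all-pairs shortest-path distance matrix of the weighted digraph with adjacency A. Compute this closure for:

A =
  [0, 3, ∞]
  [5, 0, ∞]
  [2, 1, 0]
Closure =
  [0, 3, ∞]
  [5, 0, ∞]
  [2, 1, 0]

This is the Floyd-Warshall all-pairs shortest-path computation. For each intermediate vertex k = 0, 1, …, 2, update dist[i][j] ← min(dist[i][j], dist[i][k] + dist[k][j]). The final matrix gives, for each (i, j), the minimum total weight of any directed path from i to j (possibly empty when i = j).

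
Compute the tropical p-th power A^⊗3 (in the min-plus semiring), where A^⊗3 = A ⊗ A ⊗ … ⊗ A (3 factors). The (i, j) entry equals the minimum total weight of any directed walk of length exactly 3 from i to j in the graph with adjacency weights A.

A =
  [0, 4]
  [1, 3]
A^⊗3 =
  [0, 4]
  [1, 5]

Each entry (A^⊗3)_ij equals the minimum over all length-3 walks i = v_0 → v_1 → … → v_3 = j of Σ_t A[v_t][v_{t+1}]. For example, for (i, j) = (0, 1) we minimise over 4 possible intermediate vertex sequences; the minimum is 4, attained along the walk 0 → 0 → 0 → 1.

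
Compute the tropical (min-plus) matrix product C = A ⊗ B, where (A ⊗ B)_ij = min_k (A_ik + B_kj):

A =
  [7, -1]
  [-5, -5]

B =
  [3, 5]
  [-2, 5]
A ⊗ B =
  [-3, 4]
  [-7, 0]

Apply the min-plus product entry-by-entry:
  C[0][0] = min over k of (A[0][0] + B[0][0] = 7 + 3 = 10, A[0][1] + B[1][0] = -1 + -2 = -3) = -3 (attained at k = 1)
  C[0][1] = min over k of (A[0][0] + B[0][1] = 7 + 5 = 12, A[0][1] + B[1][1] = -1 + 5 = 4) = 4 (attained at k = 1)
  C[1][0] = min over k of (A[1][0] + B[0][0] = -5 + 3 = -2, A[1][1] + B[1][0] = -5 + -2 = -7) = -7 (attained at k = 1)
  C[1][1] = min over k of (A[1][0] + B[0][1] = -5 + 5 = 0, A[1][1] + B[1][1] = -5 + 5 = 0) = 0 (attained at k = 0)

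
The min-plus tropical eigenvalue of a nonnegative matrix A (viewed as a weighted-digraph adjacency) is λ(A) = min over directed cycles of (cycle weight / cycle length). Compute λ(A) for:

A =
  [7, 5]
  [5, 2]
λ(A) = 2

Enumerate directed cycles and compute their means (weight / length). Sample:
  cycle 0 → 0: weight = 7, length = 1, mean = 7/1 ≈ 7.000
  cycle 1 → 1: weight = 2, length = 1, mean = 2/1 ≈ 2.000
  cycle 0 → 1 → 0: weight = 10, length = 2, mean = 10/2 ≈ 5.000
  cycle 1 → 0 → 1: weight = 10, length = 2, mean = 10/2 ≈ 5.000
Minimum mean = 2.000, attained e.g. along the cycle 1 → 1 with weight 2 and length 1. So λ(A) = 2/1 = 2.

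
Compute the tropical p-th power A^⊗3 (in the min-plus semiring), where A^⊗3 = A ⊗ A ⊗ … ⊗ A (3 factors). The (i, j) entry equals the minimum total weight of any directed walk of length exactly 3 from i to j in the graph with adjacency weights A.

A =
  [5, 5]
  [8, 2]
A^⊗3 =
  [15, 9]
  [12, 6]

Each entry (A^⊗3)_ij equals the minimum over all length-3 walks i = v_0 → v_1 → … → v_3 = j of Σ_t A[v_t][v_{t+1}]. For example, for (i, j) = (0, 1) we minimise over 4 possible intermediate vertex sequences; the minimum is 9, attained along the walk 0 → 1 → 1 → 1.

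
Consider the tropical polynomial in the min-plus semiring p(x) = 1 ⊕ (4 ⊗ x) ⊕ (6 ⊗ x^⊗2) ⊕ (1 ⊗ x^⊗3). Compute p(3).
p(3) = 1

A tropical monomial a ⊗ x^⊗i evaluates to a + i · x. Evaluating each term at x = 3:
  Term 0 contributes 1 + 0 · 3 = 1
  Term 1 contributes 4 + 1 · 3 = 7
  Term 2 contributes 6 + 2 · 3 = 12
  Term 3 contributes 1 + 3 · 3 = 10
p(3) = ⊕ of these = min[1, 7, 12, 10] = 1.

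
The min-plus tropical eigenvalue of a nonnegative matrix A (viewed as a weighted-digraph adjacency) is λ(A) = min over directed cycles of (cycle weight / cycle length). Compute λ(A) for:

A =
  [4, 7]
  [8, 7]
λ(A) = 4

Enumerate directed cycles and compute their means (weight / length). Sample:
  cycle 0 → 0: weight = 4, length = 1, mean = 4/1 ≈ 4.000
  cycle 1 → 1: weight = 7, length = 1, mean = 7/1 ≈ 7.000
  cycle 0 → 1 → 0: weight = 15, length = 2, mean = 15/2 ≈ 7.500
  cycle 1 → 0 → 1: weight = 15, length = 2, mean = 15/2 ≈ 7.500
Minimum mean = 4.000, attained e.g. along the cycle 0 → 0 with weight 4 and length 1. So λ(A) = 4/1 = 4.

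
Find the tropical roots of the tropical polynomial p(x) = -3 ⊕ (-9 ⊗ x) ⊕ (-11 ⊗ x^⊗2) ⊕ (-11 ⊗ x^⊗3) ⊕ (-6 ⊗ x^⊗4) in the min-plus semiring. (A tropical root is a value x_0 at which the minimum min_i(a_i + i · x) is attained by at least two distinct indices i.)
Roots: {-5, 0, 2, 6}

Each tropical root is a break point of the lower envelope of the lines y = a_i + i · x (there are 5 lines, with slopes 0, 1, ..., 4). Only the lines that attain the minimum somewhere contribute to roots; other lines are dominated. Here the surviving (envelope) indices are i = 4, i = 3, i = 2, i = 1, i = 0.
Intersections between consecutive envelope lines give the roots: for adjacent envelope indices i < j the intersection is x = (a_i − a_j) / (j − i). Reading off the sorted break points: {-5, 0, 2, 6}.
Verification: at each break x_0, at least two indices attain the minimum of min_i(a_i + i · x_0).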